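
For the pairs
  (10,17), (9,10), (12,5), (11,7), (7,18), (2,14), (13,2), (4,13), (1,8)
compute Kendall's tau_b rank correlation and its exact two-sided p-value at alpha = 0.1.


Step 1: Enumerate the 36 unordered pairs (i,j) with i<j and classify each by sign(x_j-x_i) * sign(y_j-y_i).
  (1,2):dx=-1,dy=-7->C; (1,3):dx=+2,dy=-12->D; (1,4):dx=+1,dy=-10->D; (1,5):dx=-3,dy=+1->D
  (1,6):dx=-8,dy=-3->C; (1,7):dx=+3,dy=-15->D; (1,8):dx=-6,dy=-4->C; (1,9):dx=-9,dy=-9->C
  (2,3):dx=+3,dy=-5->D; (2,4):dx=+2,dy=-3->D; (2,5):dx=-2,dy=+8->D; (2,6):dx=-7,dy=+4->D
  (2,7):dx=+4,dy=-8->D; (2,8):dx=-5,dy=+3->D; (2,9):dx=-8,dy=-2->C; (3,4):dx=-1,dy=+2->D
  (3,5):dx=-5,dy=+13->D; (3,6):dx=-10,dy=+9->D; (3,7):dx=+1,dy=-3->D; (3,8):dx=-8,dy=+8->D
  (3,9):dx=-11,dy=+3->D; (4,5):dx=-4,dy=+11->D; (4,6):dx=-9,dy=+7->D; (4,7):dx=+2,dy=-5->D
  (4,8):dx=-7,dy=+6->D; (4,9):dx=-10,dy=+1->D; (5,6):dx=-5,dy=-4->C; (5,7):dx=+6,dy=-16->D
  (5,8):dx=-3,dy=-5->C; (5,9):dx=-6,dy=-10->C; (6,7):dx=+11,dy=-12->D; (6,8):dx=+2,dy=-1->D
  (6,9):dx=-1,dy=-6->C; (7,8):dx=-9,dy=+11->D; (7,9):dx=-12,dy=+6->D; (8,9):dx=-3,dy=-5->C
Step 2: C = 10, D = 26, total pairs = 36.
Step 3: tau = (C - D)/(n(n-1)/2) = (10 - 26)/36 = -0.444444.
Step 4: Exact two-sided p-value (enumerate n! = 362880 permutations of y under H0): p = 0.119439.
Step 5: alpha = 0.1. fail to reject H0.

tau_b = -0.4444 (C=10, D=26), p = 0.119439, fail to reject H0.


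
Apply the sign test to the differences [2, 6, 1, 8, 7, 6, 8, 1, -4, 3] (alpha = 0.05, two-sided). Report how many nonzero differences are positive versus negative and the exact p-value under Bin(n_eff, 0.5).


Step 1: Discard zero differences. Original n = 10; n_eff = number of nonzero differences = 10.
Nonzero differences (with sign): +2, +6, +1, +8, +7, +6, +8, +1, -4, +3
Step 2: Count signs: positive = 9, negative = 1.
Step 3: Under H0: P(positive) = 0.5, so the number of positives S ~ Bin(10, 0.5).
Step 4: Two-sided exact p-value = sum of Bin(10,0.5) probabilities at or below the observed probability = 0.021484.
Step 5: alpha = 0.05. reject H0.

n_eff = 10, pos = 9, neg = 1, p = 0.021484, reject H0.


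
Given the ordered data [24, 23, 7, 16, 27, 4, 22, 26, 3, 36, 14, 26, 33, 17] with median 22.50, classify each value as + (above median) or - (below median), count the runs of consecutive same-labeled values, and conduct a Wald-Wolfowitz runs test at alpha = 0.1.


Step 1: Compute median = 22.50; label A = above, B = below.
Labels in order: AABBABBABABAAB  (n_A = 7, n_B = 7)
Step 2: Count runs R = 10.
Step 3: Under H0 (random ordering), E[R] = 2*n_A*n_B/(n_A+n_B) + 1 = 2*7*7/14 + 1 = 8.0000.
        Var[R] = 2*n_A*n_B*(2*n_A*n_B - n_A - n_B) / ((n_A+n_B)^2 * (n_A+n_B-1)) = 8232/2548 = 3.2308.
        SD[R] = 1.7974.
Step 4: Continuity-corrected z = (R - 0.5 - E[R]) / SD[R] = (10 - 0.5 - 8.0000) / 1.7974 = 0.8345.
Step 5: Two-sided p-value via normal approximation = 2*(1 - Phi(|z|)) = 0.403986.
Step 6: alpha = 0.1. fail to reject H0.

R = 10, z = 0.8345, p = 0.403986, fail to reject H0.


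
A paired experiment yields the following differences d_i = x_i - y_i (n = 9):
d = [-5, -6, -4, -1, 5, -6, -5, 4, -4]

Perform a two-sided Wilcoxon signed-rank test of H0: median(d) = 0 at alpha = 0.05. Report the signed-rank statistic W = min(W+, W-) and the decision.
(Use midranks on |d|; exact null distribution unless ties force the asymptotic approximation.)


Step 1: Drop any zero differences (none here) and take |d_i|.
|d| = [5, 6, 4, 1, 5, 6, 5, 4, 4]
Step 2: Midrank |d_i| (ties get averaged ranks).
ranks: |5|->6, |6|->8.5, |4|->3, |1|->1, |5|->6, |6|->8.5, |5|->6, |4|->3, |4|->3
Step 3: Attach original signs; sum ranks with positive sign and with negative sign.
W+ = 6 + 3 = 9
W- = 6 + 8.5 + 3 + 1 + 8.5 + 6 + 3 = 36
(Check: W+ + W- = 45 should equal n(n+1)/2 = 45.)
Step 4: Test statistic W = min(W+, W-) = 9.
Step 5: Ties in |d|, so use the tie-corrected normal approximation.
        E[W] = n(n+1)/4 = 9*10/4 = 22.5.
        Tie groups: |d|=4 (t=3), |d|=5 (t=3), |d|=6 (t=2); sum(t^3 - t) = 54.
        Var[W] = n(n+1)(2n+1)/24 - sum(t^3-t)/48 = 1710/24 - 54/48 = 70.125.
        z = (W - E[W]) / sqrt(Var[W]) = (9 - 22.5) / 8.3741 = -1.6121.
        Two-sided p = 2*Phi(z) = 0.106936.
Step 6: alpha = 0.05. fail to reject H0.

W+ = 9, W- = 36, W = min = 9, p = 0.106936, fail to reject H0.


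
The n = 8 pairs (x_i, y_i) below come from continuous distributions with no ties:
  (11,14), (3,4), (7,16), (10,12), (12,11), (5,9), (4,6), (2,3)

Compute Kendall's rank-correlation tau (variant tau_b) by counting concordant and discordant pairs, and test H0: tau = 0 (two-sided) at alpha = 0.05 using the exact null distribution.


Step 1: Enumerate the 28 unordered pairs (i,j) with i<j and classify each by sign(x_j-x_i) * sign(y_j-y_i).
  (1,2):dx=-8,dy=-10->C; (1,3):dx=-4,dy=+2->D; (1,4):dx=-1,dy=-2->C; (1,5):dx=+1,dy=-3->D
  (1,6):dx=-6,dy=-5->C; (1,7):dx=-7,dy=-8->C; (1,8):dx=-9,dy=-11->C; (2,3):dx=+4,dy=+12->C
  (2,4):dx=+7,dy=+8->C; (2,5):dx=+9,dy=+7->C; (2,6):dx=+2,dy=+5->C; (2,7):dx=+1,dy=+2->C
  (2,8):dx=-1,dy=-1->C; (3,4):dx=+3,dy=-4->D; (3,5):dx=+5,dy=-5->D; (3,6):dx=-2,dy=-7->C
  (3,7):dx=-3,dy=-10->C; (3,8):dx=-5,dy=-13->C; (4,5):dx=+2,dy=-1->D; (4,6):dx=-5,dy=-3->C
  (4,7):dx=-6,dy=-6->C; (4,8):dx=-8,dy=-9->C; (5,6):dx=-7,dy=-2->C; (5,7):dx=-8,dy=-5->C
  (5,8):dx=-10,dy=-8->C; (6,7):dx=-1,dy=-3->C; (6,8):dx=-3,dy=-6->C; (7,8):dx=-2,dy=-3->C
Step 2: C = 23, D = 5, total pairs = 28.
Step 3: tau = (C - D)/(n(n-1)/2) = (23 - 5)/28 = 0.642857.
Step 4: Exact two-sided p-value (enumerate n! = 40320 permutations of y under H0): p = 0.031151.
Step 5: alpha = 0.05. reject H0.

tau_b = 0.6429 (C=23, D=5), p = 0.031151, reject H0.


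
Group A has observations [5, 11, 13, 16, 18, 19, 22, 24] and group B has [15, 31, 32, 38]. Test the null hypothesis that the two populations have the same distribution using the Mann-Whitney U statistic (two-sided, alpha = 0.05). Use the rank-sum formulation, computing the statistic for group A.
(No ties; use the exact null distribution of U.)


Step 1: Combine and sort all 12 observations; assign midranks.
sorted (value, group): (5,X), (11,X), (13,X), (15,Y), (16,X), (18,X), (19,X), (22,X), (24,X), (31,Y), (32,Y), (38,Y)
ranks: 5->1, 11->2, 13->3, 15->4, 16->5, 18->6, 19->7, 22->8, 24->9, 31->10, 32->11, 38->12
Step 2: Rank sum for X: R1 = 1 + 2 + 3 + 5 + 6 + 7 + 8 + 9 = 41.
Step 3: U_X = R1 - n1(n1+1)/2 = 41 - 8*9/2 = 41 - 36 = 5.
       U_Y = n1*n2 - U_X = 32 - 5 = 27.
Step 4: No ties, so the exact null distribution of U (based on enumerating the C(12,8) = 495 equally likely rank assignments) gives the two-sided p-value.
Step 5: p-value = 0.072727; compare to alpha = 0.05. fail to reject H0.

U_X = 5, p = 0.072727, fail to reject H0 at alpha = 0.05.


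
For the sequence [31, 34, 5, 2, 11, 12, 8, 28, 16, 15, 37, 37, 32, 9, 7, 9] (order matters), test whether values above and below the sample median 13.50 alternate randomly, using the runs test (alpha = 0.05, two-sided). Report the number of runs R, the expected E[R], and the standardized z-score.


Step 1: Compute median = 13.50; label A = above, B = below.
Labels in order: AABBBBBAAAAAABBB  (n_A = 8, n_B = 8)
Step 2: Count runs R = 4.
Step 3: Under H0 (random ordering), E[R] = 2*n_A*n_B/(n_A+n_B) + 1 = 2*8*8/16 + 1 = 9.0000.
        Var[R] = 2*n_A*n_B*(2*n_A*n_B - n_A - n_B) / ((n_A+n_B)^2 * (n_A+n_B-1)) = 14336/3840 = 3.7333.
        SD[R] = 1.9322.
Step 4: Continuity-corrected z = (R + 0.5 - E[R]) / SD[R] = (4 + 0.5 - 9.0000) / 1.9322 = -2.3290.
Step 5: Two-sided p-value via normal approximation = 2*(1 - Phi(|z|)) = 0.019861.
Step 6: alpha = 0.05. reject H0.

R = 4, z = -2.3290, p = 0.019861, reject H0.


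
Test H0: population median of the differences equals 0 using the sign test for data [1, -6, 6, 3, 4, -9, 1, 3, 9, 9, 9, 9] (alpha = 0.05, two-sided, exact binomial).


Step 1: Discard zero differences. Original n = 12; n_eff = number of nonzero differences = 12.
Nonzero differences (with sign): +1, -6, +6, +3, +4, -9, +1, +3, +9, +9, +9, +9
Step 2: Count signs: positive = 10, negative = 2.
Step 3: Under H0: P(positive) = 0.5, so the number of positives S ~ Bin(12, 0.5).
Step 4: Two-sided exact p-value = sum of Bin(12,0.5) probabilities at or below the observed probability = 0.038574.
Step 5: alpha = 0.05. reject H0.

n_eff = 12, pos = 10, neg = 2, p = 0.038574, reject H0.


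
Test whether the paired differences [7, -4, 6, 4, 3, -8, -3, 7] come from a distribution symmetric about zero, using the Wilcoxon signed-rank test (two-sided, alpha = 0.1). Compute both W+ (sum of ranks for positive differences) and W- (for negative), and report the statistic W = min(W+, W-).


Step 1: Drop any zero differences (none here) and take |d_i|.
|d| = [7, 4, 6, 4, 3, 8, 3, 7]
Step 2: Midrank |d_i| (ties get averaged ranks).
ranks: |7|->6.5, |4|->3.5, |6|->5, |4|->3.5, |3|->1.5, |8|->8, |3|->1.5, |7|->6.5
Step 3: Attach original signs; sum ranks with positive sign and with negative sign.
W+ = 6.5 + 5 + 3.5 + 1.5 + 6.5 = 23
W- = 3.5 + 8 + 1.5 = 13
(Check: W+ + W- = 36 should equal n(n+1)/2 = 36.)
Step 4: Test statistic W = min(W+, W-) = 13.
Step 5: Ties in |d|, so use the tie-corrected normal approximation.
        E[W] = n(n+1)/4 = 8*9/4 = 18.
        Tie groups: |d|=3 (t=2), |d|=4 (t=2), |d|=7 (t=2); sum(t^3 - t) = 18.
        Var[W] = n(n+1)(2n+1)/24 - sum(t^3-t)/48 = 1224/24 - 18/48 = 50.625.
        z = (W - E[W]) / sqrt(Var[W]) = (13 - 18) / 7.1151 = -0.7027.
        Two-sided p = 2*Phi(z) = 0.482225.
Step 6: alpha = 0.1. fail to reject H0.

W+ = 23, W- = 13, W = min = 13, p = 0.482225, fail to reject H0.


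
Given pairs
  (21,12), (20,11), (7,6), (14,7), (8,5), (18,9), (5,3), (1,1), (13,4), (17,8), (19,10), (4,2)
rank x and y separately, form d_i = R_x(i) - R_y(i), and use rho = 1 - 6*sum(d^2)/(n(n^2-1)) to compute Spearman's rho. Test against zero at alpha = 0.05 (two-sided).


Step 1: Rank x and y separately (midranks; no ties here).
rank(x): 21->12, 20->11, 7->4, 14->7, 8->5, 18->9, 5->3, 1->1, 13->6, 17->8, 19->10, 4->2
rank(y): 12->12, 11->11, 6->6, 7->7, 5->5, 9->9, 3->3, 1->1, 4->4, 8->8, 10->10, 2->2
Step 2: d_i = R_x(i) - R_y(i); compute d_i^2.
  (12-12)^2=0, (11-11)^2=0, (4-6)^2=4, (7-7)^2=0, (5-5)^2=0, (9-9)^2=0, (3-3)^2=0, (1-1)^2=0, (6-4)^2=4, (8-8)^2=0, (10-10)^2=0, (2-2)^2=0
sum(d^2) = 8.
Step 3: rho = 1 - 6*8 / (12*(12^2 - 1)) = 1 - 48/1716 = 0.972028.
Step 4: Under H0, t = rho * sqrt((n-2)/(1-rho^2)) = 13.0876 ~ t(10).
Step 5: Two-sided p-value from the t-distribution with 10 df = 0.000000.
Step 6: alpha = 0.05. reject H0.

rho = 0.9720, p = 0.000000, reject H0 at alpha = 0.05.


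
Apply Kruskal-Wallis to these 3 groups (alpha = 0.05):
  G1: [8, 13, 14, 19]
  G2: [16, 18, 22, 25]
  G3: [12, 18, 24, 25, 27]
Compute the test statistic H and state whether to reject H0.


Step 1: Combine all N = 13 observations and assign midranks.
sorted (value, group, rank): (8,G1,1), (12,G3,2), (13,G1,3), (14,G1,4), (16,G2,5), (18,G2,6.5), (18,G3,6.5), (19,G1,8), (22,G2,9), (24,G3,10), (25,G2,11.5), (25,G3,11.5), (27,G3,13)
Step 2: Sum ranks within each group.
R_1 = 16 (n_1 = 4)
R_2 = 32 (n_2 = 4)
R_3 = 43 (n_3 = 5)
Step 3: H = 12/(N(N+1)) * sum(R_i^2/n_i) - 3(N+1)
     = 12/(13*14) * (16^2/4 + 32^2/4 + 43^2/5) - 3*14
     = 0.065934 * 689.8 - 42
     = 3.481319.
Step 4: Ties present; correction factor C = 1 - 12/(13^3 - 13) = 0.994505. Corrected H = 3.481319 / 0.994505 = 3.500552.
Step 5: Under H0, H ~ chi^2(2); p-value = 0.173726.
Step 6: alpha = 0.05. fail to reject H0.

H = 3.5006, df = 2, p = 0.173726, fail to reject H0.


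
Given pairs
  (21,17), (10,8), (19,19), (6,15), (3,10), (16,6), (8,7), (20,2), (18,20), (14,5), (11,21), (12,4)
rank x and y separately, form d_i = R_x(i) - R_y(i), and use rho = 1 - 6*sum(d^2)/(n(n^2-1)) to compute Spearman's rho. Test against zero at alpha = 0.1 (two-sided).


Step 1: Rank x and y separately (midranks; no ties here).
rank(x): 21->12, 10->4, 19->10, 6->2, 3->1, 16->8, 8->3, 20->11, 18->9, 14->7, 11->5, 12->6
rank(y): 17->9, 8->6, 19->10, 15->8, 10->7, 6->4, 7->5, 2->1, 20->11, 5->3, 21->12, 4->2
Step 2: d_i = R_x(i) - R_y(i); compute d_i^2.
  (12-9)^2=9, (4-6)^2=4, (10-10)^2=0, (2-8)^2=36, (1-7)^2=36, (8-4)^2=16, (3-5)^2=4, (11-1)^2=100, (9-11)^2=4, (7-3)^2=16, (5-12)^2=49, (6-2)^2=16
sum(d^2) = 290.
Step 3: rho = 1 - 6*290 / (12*(12^2 - 1)) = 1 - 1740/1716 = -0.013986.
Step 4: Under H0, t = rho * sqrt((n-2)/(1-rho^2)) = -0.0442 ~ t(10).
Step 5: Two-sided p-value from the t-distribution with 10 df = 0.965590.
Step 6: alpha = 0.1. fail to reject H0.

rho = -0.0140, p = 0.965590, fail to reject H0 at alpha = 0.1.


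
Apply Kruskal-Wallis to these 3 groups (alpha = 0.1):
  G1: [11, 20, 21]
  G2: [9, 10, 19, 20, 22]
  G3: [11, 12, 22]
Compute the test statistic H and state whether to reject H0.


Step 1: Combine all N = 11 observations and assign midranks.
sorted (value, group, rank): (9,G2,1), (10,G2,2), (11,G1,3.5), (11,G3,3.5), (12,G3,5), (19,G2,6), (20,G1,7.5), (20,G2,7.5), (21,G1,9), (22,G2,10.5), (22,G3,10.5)
Step 2: Sum ranks within each group.
R_1 = 20 (n_1 = 3)
R_2 = 27 (n_2 = 5)
R_3 = 19 (n_3 = 3)
Step 3: H = 12/(N(N+1)) * sum(R_i^2/n_i) - 3(N+1)
     = 12/(11*12) * (20^2/3 + 27^2/5 + 19^2/3) - 3*12
     = 0.090909 * 399.467 - 36
     = 0.315152.
Step 4: Ties present; correction factor C = 1 - 18/(11^3 - 11) = 0.986364. Corrected H = 0.315152 / 0.986364 = 0.319508.
Step 5: Under H0, H ~ chi^2(2); p-value = 0.852353.
Step 6: alpha = 0.1. fail to reject H0.

H = 0.3195, df = 2, p = 0.852353, fail to reject H0.


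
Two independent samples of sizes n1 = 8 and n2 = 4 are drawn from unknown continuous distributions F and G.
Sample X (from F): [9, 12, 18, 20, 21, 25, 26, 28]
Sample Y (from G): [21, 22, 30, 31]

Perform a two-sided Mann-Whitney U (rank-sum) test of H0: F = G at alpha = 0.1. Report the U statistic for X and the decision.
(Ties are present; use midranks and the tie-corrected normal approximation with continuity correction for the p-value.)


Step 1: Combine and sort all 12 observations; assign midranks.
sorted (value, group): (9,X), (12,X), (18,X), (20,X), (21,X), (21,Y), (22,Y), (25,X), (26,X), (28,X), (30,Y), (31,Y)
ranks: 9->1, 12->2, 18->3, 20->4, 21->5.5, 21->5.5, 22->7, 25->8, 26->9, 28->10, 30->11, 31->12
Step 2: Rank sum for X: R1 = 1 + 2 + 3 + 4 + 5.5 + 8 + 9 + 10 = 42.5.
Step 3: U_X = R1 - n1(n1+1)/2 = 42.5 - 8*9/2 = 42.5 - 36 = 6.5.
       U_Y = n1*n2 - U_X = 32 - 6.5 = 25.5.
Step 4: Ties are present, so use the tie-corrected normal approximation (with continuity correction) for the p-value.
Step 5: p-value = 0.125707; compare to alpha = 0.1. fail to reject H0.

U_X = 6.5, p = 0.125707, fail to reject H0 at alpha = 0.1.


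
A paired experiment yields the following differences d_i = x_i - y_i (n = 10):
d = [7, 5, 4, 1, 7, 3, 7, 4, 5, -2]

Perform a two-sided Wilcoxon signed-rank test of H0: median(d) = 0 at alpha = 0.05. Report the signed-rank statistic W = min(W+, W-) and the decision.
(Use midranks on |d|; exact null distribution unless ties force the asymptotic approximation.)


Step 1: Drop any zero differences (none here) and take |d_i|.
|d| = [7, 5, 4, 1, 7, 3, 7, 4, 5, 2]
Step 2: Midrank |d_i| (ties get averaged ranks).
ranks: |7|->9, |5|->6.5, |4|->4.5, |1|->1, |7|->9, |3|->3, |7|->9, |4|->4.5, |5|->6.5, |2|->2
Step 3: Attach original signs; sum ranks with positive sign and with negative sign.
W+ = 9 + 6.5 + 4.5 + 1 + 9 + 3 + 9 + 4.5 + 6.5 = 53
W- = 2 = 2
(Check: W+ + W- = 55 should equal n(n+1)/2 = 55.)
Step 4: Test statistic W = min(W+, W-) = 2.
Step 5: Ties in |d|, so use the tie-corrected normal approximation.
        E[W] = n(n+1)/4 = 10*11/4 = 27.5.
        Tie groups: |d|=4 (t=2), |d|=5 (t=2), |d|=7 (t=3); sum(t^3 - t) = 36.
        Var[W] = n(n+1)(2n+1)/24 - sum(t^3-t)/48 = 2310/24 - 36/48 = 95.5.
        z = (W - E[W]) / sqrt(Var[W]) = (2 - 27.5) / 9.7724 = -2.6094.
        Two-sided p = 2*Phi(z) = 0.009070.
Step 6: alpha = 0.05. reject H0.

W+ = 53, W- = 2, W = min = 2, p = 0.009070, reject H0.


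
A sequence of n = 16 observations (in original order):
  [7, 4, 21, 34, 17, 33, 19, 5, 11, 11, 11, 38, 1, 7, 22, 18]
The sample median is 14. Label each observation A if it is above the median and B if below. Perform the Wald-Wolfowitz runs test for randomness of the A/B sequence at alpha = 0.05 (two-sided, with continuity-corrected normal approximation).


Step 1: Compute median = 14; label A = above, B = below.
Labels in order: BBAAAAABBBBABBAA  (n_A = 8, n_B = 8)
Step 2: Count runs R = 6.
Step 3: Under H0 (random ordering), E[R] = 2*n_A*n_B/(n_A+n_B) + 1 = 2*8*8/16 + 1 = 9.0000.
        Var[R] = 2*n_A*n_B*(2*n_A*n_B - n_A - n_B) / ((n_A+n_B)^2 * (n_A+n_B-1)) = 14336/3840 = 3.7333.
        SD[R] = 1.9322.
Step 4: Continuity-corrected z = (R + 0.5 - E[R]) / SD[R] = (6 + 0.5 - 9.0000) / 1.9322 = -1.2939.
Step 5: Two-sided p-value via normal approximation = 2*(1 - Phi(|z|)) = 0.195709.
Step 6: alpha = 0.05. fail to reject H0.

R = 6, z = -1.2939, p = 0.195709, fail to reject H0.


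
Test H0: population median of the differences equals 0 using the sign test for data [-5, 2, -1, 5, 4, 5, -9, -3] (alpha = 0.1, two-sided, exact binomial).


Step 1: Discard zero differences. Original n = 8; n_eff = number of nonzero differences = 8.
Nonzero differences (with sign): -5, +2, -1, +5, +4, +5, -9, -3
Step 2: Count signs: positive = 4, negative = 4.
Step 3: Under H0: P(positive) = 0.5, so the number of positives S ~ Bin(8, 0.5).
Step 4: Two-sided exact p-value = sum of Bin(8,0.5) probabilities at or below the observed probability = 1.000000.
Step 5: alpha = 0.1. fail to reject H0.

n_eff = 8, pos = 4, neg = 4, p = 1.000000, fail to reject H0.


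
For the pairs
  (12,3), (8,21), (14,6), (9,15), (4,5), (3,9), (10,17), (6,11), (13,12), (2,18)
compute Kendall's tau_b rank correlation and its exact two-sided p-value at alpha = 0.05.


Step 1: Enumerate the 45 unordered pairs (i,j) with i<j and classify each by sign(x_j-x_i) * sign(y_j-y_i).
  (1,2):dx=-4,dy=+18->D; (1,3):dx=+2,dy=+3->C; (1,4):dx=-3,dy=+12->D; (1,5):dx=-8,dy=+2->D
  (1,6):dx=-9,dy=+6->D; (1,7):dx=-2,dy=+14->D; (1,8):dx=-6,dy=+8->D; (1,9):dx=+1,dy=+9->C
  (1,10):dx=-10,dy=+15->D; (2,3):dx=+6,dy=-15->D; (2,4):dx=+1,dy=-6->D; (2,5):dx=-4,dy=-16->C
  (2,6):dx=-5,dy=-12->C; (2,7):dx=+2,dy=-4->D; (2,8):dx=-2,dy=-10->C; (2,9):dx=+5,dy=-9->D
  (2,10):dx=-6,dy=-3->C; (3,4):dx=-5,dy=+9->D; (3,5):dx=-10,dy=-1->C; (3,6):dx=-11,dy=+3->D
  (3,7):dx=-4,dy=+11->D; (3,8):dx=-8,dy=+5->D; (3,9):dx=-1,dy=+6->D; (3,10):dx=-12,dy=+12->D
  (4,5):dx=-5,dy=-10->C; (4,6):dx=-6,dy=-6->C; (4,7):dx=+1,dy=+2->C; (4,8):dx=-3,dy=-4->C
  (4,9):dx=+4,dy=-3->D; (4,10):dx=-7,dy=+3->D; (5,6):dx=-1,dy=+4->D; (5,7):dx=+6,dy=+12->C
  (5,8):dx=+2,dy=+6->C; (5,9):dx=+9,dy=+7->C; (5,10):dx=-2,dy=+13->D; (6,7):dx=+7,dy=+8->C
  (6,8):dx=+3,dy=+2->C; (6,9):dx=+10,dy=+3->C; (6,10):dx=-1,dy=+9->D; (7,8):dx=-4,dy=-6->C
  (7,9):dx=+3,dy=-5->D; (7,10):dx=-8,dy=+1->D; (8,9):dx=+7,dy=+1->C; (8,10):dx=-4,dy=+7->D
  (9,10):dx=-11,dy=+6->D
Step 2: C = 19, D = 26, total pairs = 45.
Step 3: tau = (C - D)/(n(n-1)/2) = (19 - 26)/45 = -0.155556.
Step 4: Exact two-sided p-value (enumerate n! = 3628800 permutations of y under H0): p = 0.600654.
Step 5: alpha = 0.05. fail to reject H0.

tau_b = -0.1556 (C=19, D=26), p = 0.600654, fail to reject H0.


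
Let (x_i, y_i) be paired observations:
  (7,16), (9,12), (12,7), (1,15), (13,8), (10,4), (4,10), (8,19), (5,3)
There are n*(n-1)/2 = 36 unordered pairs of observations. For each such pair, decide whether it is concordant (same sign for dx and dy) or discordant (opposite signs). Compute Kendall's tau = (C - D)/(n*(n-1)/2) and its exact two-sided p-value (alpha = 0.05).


Step 1: Enumerate the 36 unordered pairs (i,j) with i<j and classify each by sign(x_j-x_i) * sign(y_j-y_i).
  (1,2):dx=+2,dy=-4->D; (1,3):dx=+5,dy=-9->D; (1,4):dx=-6,dy=-1->C; (1,5):dx=+6,dy=-8->D
  (1,6):dx=+3,dy=-12->D; (1,7):dx=-3,dy=-6->C; (1,8):dx=+1,dy=+3->C; (1,9):dx=-2,dy=-13->C
  (2,3):dx=+3,dy=-5->D; (2,4):dx=-8,dy=+3->D; (2,5):dx=+4,dy=-4->D; (2,6):dx=+1,dy=-8->D
  (2,7):dx=-5,dy=-2->C; (2,8):dx=-1,dy=+7->D; (2,9):dx=-4,dy=-9->C; (3,4):dx=-11,dy=+8->D
  (3,5):dx=+1,dy=+1->C; (3,6):dx=-2,dy=-3->C; (3,7):dx=-8,dy=+3->D; (3,8):dx=-4,dy=+12->D
  (3,9):dx=-7,dy=-4->C; (4,5):dx=+12,dy=-7->D; (4,6):dx=+9,dy=-11->D; (4,7):dx=+3,dy=-5->D
  (4,8):dx=+7,dy=+4->C; (4,9):dx=+4,dy=-12->D; (5,6):dx=-3,dy=-4->C; (5,7):dx=-9,dy=+2->D
  (5,8):dx=-5,dy=+11->D; (5,9):dx=-8,dy=-5->C; (6,7):dx=-6,dy=+6->D; (6,8):dx=-2,dy=+15->D
  (6,9):dx=-5,dy=-1->C; (7,8):dx=+4,dy=+9->C; (7,9):dx=+1,dy=-7->D; (8,9):dx=-3,dy=-16->C
Step 2: C = 15, D = 21, total pairs = 36.
Step 3: tau = (C - D)/(n(n-1)/2) = (15 - 21)/36 = -0.166667.
Step 4: Exact two-sided p-value (enumerate n! = 362880 permutations of y under H0): p = 0.612202.
Step 5: alpha = 0.05. fail to reject H0.

tau_b = -0.1667 (C=15, D=21), p = 0.612202, fail to reject H0.


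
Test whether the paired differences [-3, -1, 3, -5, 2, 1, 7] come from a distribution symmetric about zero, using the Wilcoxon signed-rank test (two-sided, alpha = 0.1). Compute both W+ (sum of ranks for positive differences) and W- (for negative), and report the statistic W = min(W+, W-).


Step 1: Drop any zero differences (none here) and take |d_i|.
|d| = [3, 1, 3, 5, 2, 1, 7]
Step 2: Midrank |d_i| (ties get averaged ranks).
ranks: |3|->4.5, |1|->1.5, |3|->4.5, |5|->6, |2|->3, |1|->1.5, |7|->7
Step 3: Attach original signs; sum ranks with positive sign and with negative sign.
W+ = 4.5 + 3 + 1.5 + 7 = 16
W- = 4.5 + 1.5 + 6 = 12
(Check: W+ + W- = 28 should equal n(n+1)/2 = 28.)
Step 4: Test statistic W = min(W+, W-) = 12.
Step 5: Ties in |d|, so use the tie-corrected normal approximation.
        E[W] = n(n+1)/4 = 7*8/4 = 14.
        Tie groups: |d|=1 (t=2), |d|=3 (t=2); sum(t^3 - t) = 12.
        Var[W] = n(n+1)(2n+1)/24 - sum(t^3-t)/48 = 840/24 - 12/48 = 34.75.
        z = (W - E[W]) / sqrt(Var[W]) = (12 - 14) / 5.8949 = -0.3393.
        Two-sided p = 2*Phi(z) = 0.734402.
Step 6: alpha = 0.1. fail to reject H0.

W+ = 16, W- = 12, W = min = 12, p = 0.734402, fail to reject H0.


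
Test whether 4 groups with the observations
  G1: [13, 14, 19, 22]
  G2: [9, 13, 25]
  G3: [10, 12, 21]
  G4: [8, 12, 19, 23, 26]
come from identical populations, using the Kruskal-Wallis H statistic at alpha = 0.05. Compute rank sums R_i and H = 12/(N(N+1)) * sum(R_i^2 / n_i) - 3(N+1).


Step 1: Combine all N = 15 observations and assign midranks.
sorted (value, group, rank): (8,G4,1), (9,G2,2), (10,G3,3), (12,G3,4.5), (12,G4,4.5), (13,G1,6.5), (13,G2,6.5), (14,G1,8), (19,G1,9.5), (19,G4,9.5), (21,G3,11), (22,G1,12), (23,G4,13), (25,G2,14), (26,G4,15)
Step 2: Sum ranks within each group.
R_1 = 36 (n_1 = 4)
R_2 = 22.5 (n_2 = 3)
R_3 = 18.5 (n_3 = 3)
R_4 = 43 (n_4 = 5)
Step 3: H = 12/(N(N+1)) * sum(R_i^2/n_i) - 3(N+1)
     = 12/(15*16) * (36^2/4 + 22.5^2/3 + 18.5^2/3 + 43^2/5) - 3*16
     = 0.050000 * 976.633 - 48
     = 0.831667.
Step 4: Ties present; correction factor C = 1 - 18/(15^3 - 15) = 0.994643. Corrected H = 0.831667 / 0.994643 = 0.836146.
Step 5: Under H0, H ~ chi^2(3); p-value = 0.840803.
Step 6: alpha = 0.05. fail to reject H0.

H = 0.8361, df = 3, p = 0.840803, fail to reject H0.


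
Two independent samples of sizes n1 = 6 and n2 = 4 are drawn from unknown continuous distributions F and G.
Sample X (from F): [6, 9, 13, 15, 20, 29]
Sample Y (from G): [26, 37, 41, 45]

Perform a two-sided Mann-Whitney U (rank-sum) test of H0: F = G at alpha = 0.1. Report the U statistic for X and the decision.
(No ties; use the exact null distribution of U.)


Step 1: Combine and sort all 10 observations; assign midranks.
sorted (value, group): (6,X), (9,X), (13,X), (15,X), (20,X), (26,Y), (29,X), (37,Y), (41,Y), (45,Y)
ranks: 6->1, 9->2, 13->3, 15->4, 20->5, 26->6, 29->7, 37->8, 41->9, 45->10
Step 2: Rank sum for X: R1 = 1 + 2 + 3 + 4 + 5 + 7 = 22.
Step 3: U_X = R1 - n1(n1+1)/2 = 22 - 6*7/2 = 22 - 21 = 1.
       U_Y = n1*n2 - U_X = 24 - 1 = 23.
Step 4: No ties, so the exact null distribution of U (based on enumerating the C(10,6) = 210 equally likely rank assignments) gives the two-sided p-value.
Step 5: p-value = 0.019048; compare to alpha = 0.1. reject H0.

U_X = 1, p = 0.019048, reject H0 at alpha = 0.1.


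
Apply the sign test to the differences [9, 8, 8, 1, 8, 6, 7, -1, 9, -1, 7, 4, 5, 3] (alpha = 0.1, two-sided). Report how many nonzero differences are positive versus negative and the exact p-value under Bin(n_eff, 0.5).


Step 1: Discard zero differences. Original n = 14; n_eff = number of nonzero differences = 14.
Nonzero differences (with sign): +9, +8, +8, +1, +8, +6, +7, -1, +9, -1, +7, +4, +5, +3
Step 2: Count signs: positive = 12, negative = 2.
Step 3: Under H0: P(positive) = 0.5, so the number of positives S ~ Bin(14, 0.5).
Step 4: Two-sided exact p-value = sum of Bin(14,0.5) probabilities at or below the observed probability = 0.012939.
Step 5: alpha = 0.1. reject H0.

n_eff = 14, pos = 12, neg = 2, p = 0.012939, reject H0.


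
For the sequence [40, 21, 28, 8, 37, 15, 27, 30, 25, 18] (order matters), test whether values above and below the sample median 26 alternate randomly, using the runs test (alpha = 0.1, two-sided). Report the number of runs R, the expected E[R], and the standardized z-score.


Step 1: Compute median = 26; label A = above, B = below.
Labels in order: ABABABAABB  (n_A = 5, n_B = 5)
Step 2: Count runs R = 8.
Step 3: Under H0 (random ordering), E[R] = 2*n_A*n_B/(n_A+n_B) + 1 = 2*5*5/10 + 1 = 6.0000.
        Var[R] = 2*n_A*n_B*(2*n_A*n_B - n_A - n_B) / ((n_A+n_B)^2 * (n_A+n_B-1)) = 2000/900 = 2.2222.
        SD[R] = 1.4907.
Step 4: Continuity-corrected z = (R - 0.5 - E[R]) / SD[R] = (8 - 0.5 - 6.0000) / 1.4907 = 1.0062.
Step 5: Two-sided p-value via normal approximation = 2*(1 - Phi(|z|)) = 0.314305.
Step 6: alpha = 0.1. fail to reject H0.

R = 8, z = 1.0062, p = 0.314305, fail to reject H0.


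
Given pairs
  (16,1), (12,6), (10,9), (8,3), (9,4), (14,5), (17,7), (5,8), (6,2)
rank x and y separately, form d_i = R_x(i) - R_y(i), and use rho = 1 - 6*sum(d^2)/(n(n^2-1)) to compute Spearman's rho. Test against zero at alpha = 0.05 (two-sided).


Step 1: Rank x and y separately (midranks; no ties here).
rank(x): 16->8, 12->6, 10->5, 8->3, 9->4, 14->7, 17->9, 5->1, 6->2
rank(y): 1->1, 6->6, 9->9, 3->3, 4->4, 5->5, 7->7, 8->8, 2->2
Step 2: d_i = R_x(i) - R_y(i); compute d_i^2.
  (8-1)^2=49, (6-6)^2=0, (5-9)^2=16, (3-3)^2=0, (4-4)^2=0, (7-5)^2=4, (9-7)^2=4, (1-8)^2=49, (2-2)^2=0
sum(d^2) = 122.
Step 3: rho = 1 - 6*122 / (9*(9^2 - 1)) = 1 - 732/720 = -0.016667.
Step 4: Under H0, t = rho * sqrt((n-2)/(1-rho^2)) = -0.0441 ~ t(7).
Step 5: Two-sided p-value from the t-distribution with 7 df = 0.966055.
Step 6: alpha = 0.05. fail to reject H0.

rho = -0.0167, p = 0.966055, fail to reject H0 at alpha = 0.05.


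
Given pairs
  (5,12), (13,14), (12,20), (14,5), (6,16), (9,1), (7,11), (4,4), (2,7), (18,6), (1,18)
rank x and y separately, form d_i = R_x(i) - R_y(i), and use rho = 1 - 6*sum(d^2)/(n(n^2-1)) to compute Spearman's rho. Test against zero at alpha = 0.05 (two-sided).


Step 1: Rank x and y separately (midranks; no ties here).
rank(x): 5->4, 13->9, 12->8, 14->10, 6->5, 9->7, 7->6, 4->3, 2->2, 18->11, 1->1
rank(y): 12->7, 14->8, 20->11, 5->3, 16->9, 1->1, 11->6, 4->2, 7->5, 6->4, 18->10
Step 2: d_i = R_x(i) - R_y(i); compute d_i^2.
  (4-7)^2=9, (9-8)^2=1, (8-11)^2=9, (10-3)^2=49, (5-9)^2=16, (7-1)^2=36, (6-6)^2=0, (3-2)^2=1, (2-5)^2=9, (11-4)^2=49, (1-10)^2=81
sum(d^2) = 260.
Step 3: rho = 1 - 6*260 / (11*(11^2 - 1)) = 1 - 1560/1320 = -0.181818.
Step 4: Under H0, t = rho * sqrt((n-2)/(1-rho^2)) = -0.5547 ~ t(9).
Step 5: Two-sided p-value from the t-distribution with 9 df = 0.592615.
Step 6: alpha = 0.05. fail to reject H0.

rho = -0.1818, p = 0.592615, fail to reject H0 at alpha = 0.05.


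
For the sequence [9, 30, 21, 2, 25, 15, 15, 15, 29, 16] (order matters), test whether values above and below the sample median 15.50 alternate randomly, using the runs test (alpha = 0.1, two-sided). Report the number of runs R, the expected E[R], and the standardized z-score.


Step 1: Compute median = 15.50; label A = above, B = below.
Labels in order: BAABABBBAA  (n_A = 5, n_B = 5)
Step 2: Count runs R = 6.
Step 3: Under H0 (random ordering), E[R] = 2*n_A*n_B/(n_A+n_B) + 1 = 2*5*5/10 + 1 = 6.0000.
        Var[R] = 2*n_A*n_B*(2*n_A*n_B - n_A - n_B) / ((n_A+n_B)^2 * (n_A+n_B-1)) = 2000/900 = 2.2222.
        SD[R] = 1.4907.
Step 4: R = E[R], so z = 0 with no continuity correction.
Step 5: Two-sided p-value via normal approximation = 2*(1 - Phi(|z|)) = 1.000000.
Step 6: alpha = 0.1. fail to reject H0.

R = 6, z = 0.0000, p = 1.000000, fail to reject H0.


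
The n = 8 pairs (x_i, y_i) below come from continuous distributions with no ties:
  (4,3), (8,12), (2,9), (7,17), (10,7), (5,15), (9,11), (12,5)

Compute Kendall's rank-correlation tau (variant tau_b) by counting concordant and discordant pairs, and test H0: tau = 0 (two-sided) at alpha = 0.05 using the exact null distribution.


Step 1: Enumerate the 28 unordered pairs (i,j) with i<j and classify each by sign(x_j-x_i) * sign(y_j-y_i).
  (1,2):dx=+4,dy=+9->C; (1,3):dx=-2,dy=+6->D; (1,4):dx=+3,dy=+14->C; (1,5):dx=+6,dy=+4->C
  (1,6):dx=+1,dy=+12->C; (1,7):dx=+5,dy=+8->C; (1,8):dx=+8,dy=+2->C; (2,3):dx=-6,dy=-3->C
  (2,4):dx=-1,dy=+5->D; (2,5):dx=+2,dy=-5->D; (2,6):dx=-3,dy=+3->D; (2,7):dx=+1,dy=-1->D
  (2,8):dx=+4,dy=-7->D; (3,4):dx=+5,dy=+8->C; (3,5):dx=+8,dy=-2->D; (3,6):dx=+3,dy=+6->C
  (3,7):dx=+7,dy=+2->C; (3,8):dx=+10,dy=-4->D; (4,5):dx=+3,dy=-10->D; (4,6):dx=-2,dy=-2->C
  (4,7):dx=+2,dy=-6->D; (4,8):dx=+5,dy=-12->D; (5,6):dx=-5,dy=+8->D; (5,7):dx=-1,dy=+4->D
  (5,8):dx=+2,dy=-2->D; (6,7):dx=+4,dy=-4->D; (6,8):dx=+7,dy=-10->D; (7,8):dx=+3,dy=-6->D
Step 2: C = 11, D = 17, total pairs = 28.
Step 3: tau = (C - D)/(n(n-1)/2) = (11 - 17)/28 = -0.214286.
Step 4: Exact two-sided p-value (enumerate n! = 40320 permutations of y under H0): p = 0.548413.
Step 5: alpha = 0.05. fail to reject H0.

tau_b = -0.2143 (C=11, D=17), p = 0.548413, fail to reject H0.


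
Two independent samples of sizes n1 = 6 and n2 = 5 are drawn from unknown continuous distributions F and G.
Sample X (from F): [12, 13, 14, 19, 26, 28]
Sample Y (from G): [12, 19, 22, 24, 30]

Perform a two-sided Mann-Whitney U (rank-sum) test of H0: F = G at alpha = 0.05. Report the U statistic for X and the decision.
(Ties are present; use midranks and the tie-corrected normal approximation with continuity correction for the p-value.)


Step 1: Combine and sort all 11 observations; assign midranks.
sorted (value, group): (12,X), (12,Y), (13,X), (14,X), (19,X), (19,Y), (22,Y), (24,Y), (26,X), (28,X), (30,Y)
ranks: 12->1.5, 12->1.5, 13->3, 14->4, 19->5.5, 19->5.5, 22->7, 24->8, 26->9, 28->10, 30->11
Step 2: Rank sum for X: R1 = 1.5 + 3 + 4 + 5.5 + 9 + 10 = 33.
Step 3: U_X = R1 - n1(n1+1)/2 = 33 - 6*7/2 = 33 - 21 = 12.
       U_Y = n1*n2 - U_X = 30 - 12 = 18.
Step 4: Ties are present, so use the tie-corrected normal approximation (with continuity correction) for the p-value.
Step 5: p-value = 0.646576; compare to alpha = 0.05. fail to reject H0.

U_X = 12, p = 0.646576, fail to reject H0 at alpha = 0.05.


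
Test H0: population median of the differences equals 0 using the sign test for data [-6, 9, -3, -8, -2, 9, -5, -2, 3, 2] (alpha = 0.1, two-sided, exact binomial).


Step 1: Discard zero differences. Original n = 10; n_eff = number of nonzero differences = 10.
Nonzero differences (with sign): -6, +9, -3, -8, -2, +9, -5, -2, +3, +2
Step 2: Count signs: positive = 4, negative = 6.
Step 3: Under H0: P(positive) = 0.5, so the number of positives S ~ Bin(10, 0.5).
Step 4: Two-sided exact p-value = sum of Bin(10,0.5) probabilities at or below the observed probability = 0.753906.
Step 5: alpha = 0.1. fail to reject H0.

n_eff = 10, pos = 4, neg = 6, p = 0.753906, fail to reject H0.


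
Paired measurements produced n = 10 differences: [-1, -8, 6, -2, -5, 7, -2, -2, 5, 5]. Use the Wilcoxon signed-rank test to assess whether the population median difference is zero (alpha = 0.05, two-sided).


Step 1: Drop any zero differences (none here) and take |d_i|.
|d| = [1, 8, 6, 2, 5, 7, 2, 2, 5, 5]
Step 2: Midrank |d_i| (ties get averaged ranks).
ranks: |1|->1, |8|->10, |6|->8, |2|->3, |5|->6, |7|->9, |2|->3, |2|->3, |5|->6, |5|->6
Step 3: Attach original signs; sum ranks with positive sign and with negative sign.
W+ = 8 + 9 + 6 + 6 = 29
W- = 1 + 10 + 3 + 6 + 3 + 3 = 26
(Check: W+ + W- = 55 should equal n(n+1)/2 = 55.)
Step 4: Test statistic W = min(W+, W-) = 26.
Step 5: Ties in |d|, so use the tie-corrected normal approximation.
        E[W] = n(n+1)/4 = 10*11/4 = 27.5.
        Tie groups: |d|=2 (t=3), |d|=5 (t=3); sum(t^3 - t) = 48.
        Var[W] = n(n+1)(2n+1)/24 - sum(t^3-t)/48 = 2310/24 - 48/48 = 95.25.
        z = (W - E[W]) / sqrt(Var[W]) = (26 - 27.5) / 9.7596 = -0.1537.
        Two-sided p = 2*Phi(z) = 0.877850.
Step 6: alpha = 0.05. fail to reject H0.

W+ = 29, W- = 26, W = min = 26, p = 0.877850, fail to reject H0.


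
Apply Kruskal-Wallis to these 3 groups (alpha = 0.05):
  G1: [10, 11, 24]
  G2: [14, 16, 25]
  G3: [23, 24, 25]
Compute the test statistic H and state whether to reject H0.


Step 1: Combine all N = 9 observations and assign midranks.
sorted (value, group, rank): (10,G1,1), (11,G1,2), (14,G2,3), (16,G2,4), (23,G3,5), (24,G1,6.5), (24,G3,6.5), (25,G2,8.5), (25,G3,8.5)
Step 2: Sum ranks within each group.
R_1 = 9.5 (n_1 = 3)
R_2 = 15.5 (n_2 = 3)
R_3 = 20 (n_3 = 3)
Step 3: H = 12/(N(N+1)) * sum(R_i^2/n_i) - 3(N+1)
     = 12/(9*10) * (9.5^2/3 + 15.5^2/3 + 20^2/3) - 3*10
     = 0.133333 * 243.5 - 30
     = 2.466667.
Step 4: Ties present; correction factor C = 1 - 12/(9^3 - 9) = 0.983333. Corrected H = 2.466667 / 0.983333 = 2.508475.
Step 5: Under H0, H ~ chi^2(2); p-value = 0.285293.
Step 6: alpha = 0.05. fail to reject H0.

H = 2.5085, df = 2, p = 0.285293, fail to reject H0.


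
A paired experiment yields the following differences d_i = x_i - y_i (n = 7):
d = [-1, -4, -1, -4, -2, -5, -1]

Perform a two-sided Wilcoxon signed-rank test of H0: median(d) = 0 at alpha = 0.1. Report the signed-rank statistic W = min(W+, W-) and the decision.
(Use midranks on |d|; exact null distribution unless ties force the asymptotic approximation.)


Step 1: Drop any zero differences (none here) and take |d_i|.
|d| = [1, 4, 1, 4, 2, 5, 1]
Step 2: Midrank |d_i| (ties get averaged ranks).
ranks: |1|->2, |4|->5.5, |1|->2, |4|->5.5, |2|->4, |5|->7, |1|->2
Step 3: Attach original signs; sum ranks with positive sign and with negative sign.
W+ = 0 = 0
W- = 2 + 5.5 + 2 + 5.5 + 4 + 7 + 2 = 28
(Check: W+ + W- = 28 should equal n(n+1)/2 = 28.)
Step 4: Test statistic W = min(W+, W-) = 0.
Step 5: Ties in |d|, so use the tie-corrected normal approximation.
        E[W] = n(n+1)/4 = 7*8/4 = 14.
        Tie groups: |d|=1 (t=3), |d|=4 (t=2); sum(t^3 - t) = 30.
        Var[W] = n(n+1)(2n+1)/24 - sum(t^3-t)/48 = 840/24 - 30/48 = 34.375.
        z = (W - E[W]) / sqrt(Var[W]) = (0 - 14) / 5.8630 = -2.3878.
        Two-sided p = 2*Phi(z) = 0.016947.
Step 6: alpha = 0.1. reject H0.

W+ = 0, W- = 28, W = min = 0, p = 0.016947, reject H0.


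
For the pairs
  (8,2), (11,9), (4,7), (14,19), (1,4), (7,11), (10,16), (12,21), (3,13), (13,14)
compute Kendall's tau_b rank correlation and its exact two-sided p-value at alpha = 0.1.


Step 1: Enumerate the 45 unordered pairs (i,j) with i<j and classify each by sign(x_j-x_i) * sign(y_j-y_i).
  (1,2):dx=+3,dy=+7->C; (1,3):dx=-4,dy=+5->D; (1,4):dx=+6,dy=+17->C; (1,5):dx=-7,dy=+2->D
  (1,6):dx=-1,dy=+9->D; (1,7):dx=+2,dy=+14->C; (1,8):dx=+4,dy=+19->C; (1,9):dx=-5,dy=+11->D
  (1,10):dx=+5,dy=+12->C; (2,3):dx=-7,dy=-2->C; (2,4):dx=+3,dy=+10->C; (2,5):dx=-10,dy=-5->C
  (2,6):dx=-4,dy=+2->D; (2,7):dx=-1,dy=+7->D; (2,8):dx=+1,dy=+12->C; (2,9):dx=-8,dy=+4->D
  (2,10):dx=+2,dy=+5->C; (3,4):dx=+10,dy=+12->C; (3,5):dx=-3,dy=-3->C; (3,6):dx=+3,dy=+4->C
  (3,7):dx=+6,dy=+9->C; (3,8):dx=+8,dy=+14->C; (3,9):dx=-1,dy=+6->D; (3,10):dx=+9,dy=+7->C
  (4,5):dx=-13,dy=-15->C; (4,6):dx=-7,dy=-8->C; (4,7):dx=-4,dy=-3->C; (4,8):dx=-2,dy=+2->D
  (4,9):dx=-11,dy=-6->C; (4,10):dx=-1,dy=-5->C; (5,6):dx=+6,dy=+7->C; (5,7):dx=+9,dy=+12->C
  (5,8):dx=+11,dy=+17->C; (5,9):dx=+2,dy=+9->C; (5,10):dx=+12,dy=+10->C; (6,7):dx=+3,dy=+5->C
  (6,8):dx=+5,dy=+10->C; (6,9):dx=-4,dy=+2->D; (6,10):dx=+6,dy=+3->C; (7,8):dx=+2,dy=+5->C
  (7,9):dx=-7,dy=-3->C; (7,10):dx=+3,dy=-2->D; (8,9):dx=-9,dy=-8->C; (8,10):dx=+1,dy=-7->D
  (9,10):dx=+10,dy=+1->C
Step 2: C = 33, D = 12, total pairs = 45.
Step 3: tau = (C - D)/(n(n-1)/2) = (33 - 12)/45 = 0.466667.
Step 4: Exact two-sided p-value (enumerate n! = 3628800 permutations of y under H0): p = 0.072550.
Step 5: alpha = 0.1. reject H0.

tau_b = 0.4667 (C=33, D=12), p = 0.072550, reject H0.


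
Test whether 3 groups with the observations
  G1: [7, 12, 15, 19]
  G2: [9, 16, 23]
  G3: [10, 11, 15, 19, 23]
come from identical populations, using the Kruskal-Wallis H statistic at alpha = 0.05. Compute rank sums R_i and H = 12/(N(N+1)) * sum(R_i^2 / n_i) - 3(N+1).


Step 1: Combine all N = 12 observations and assign midranks.
sorted (value, group, rank): (7,G1,1), (9,G2,2), (10,G3,3), (11,G3,4), (12,G1,5), (15,G1,6.5), (15,G3,6.5), (16,G2,8), (19,G1,9.5), (19,G3,9.5), (23,G2,11.5), (23,G3,11.5)
Step 2: Sum ranks within each group.
R_1 = 22 (n_1 = 4)
R_2 = 21.5 (n_2 = 3)
R_3 = 34.5 (n_3 = 5)
Step 3: H = 12/(N(N+1)) * sum(R_i^2/n_i) - 3(N+1)
     = 12/(12*13) * (22^2/4 + 21.5^2/3 + 34.5^2/5) - 3*13
     = 0.076923 * 513.133 - 39
     = 0.471795.
Step 4: Ties present; correction factor C = 1 - 18/(12^3 - 12) = 0.989510. Corrected H = 0.471795 / 0.989510 = 0.476796.
Step 5: Under H0, H ~ chi^2(2); p-value = 0.787889.
Step 6: alpha = 0.05. fail to reject H0.

H = 0.4768, df = 2, p = 0.787889, fail to reject H0.


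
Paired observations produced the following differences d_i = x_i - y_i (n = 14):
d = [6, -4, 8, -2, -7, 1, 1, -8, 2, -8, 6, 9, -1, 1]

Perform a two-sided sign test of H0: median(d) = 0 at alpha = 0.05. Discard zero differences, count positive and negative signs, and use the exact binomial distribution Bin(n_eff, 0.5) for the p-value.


Step 1: Discard zero differences. Original n = 14; n_eff = number of nonzero differences = 14.
Nonzero differences (with sign): +6, -4, +8, -2, -7, +1, +1, -8, +2, -8, +6, +9, -1, +1
Step 2: Count signs: positive = 8, negative = 6.
Step 3: Under H0: P(positive) = 0.5, so the number of positives S ~ Bin(14, 0.5).
Step 4: Two-sided exact p-value = sum of Bin(14,0.5) probabilities at or below the observed probability = 0.790527.
Step 5: alpha = 0.05. fail to reject H0.

n_eff = 14, pos = 8, neg = 6, p = 0.790527, fail to reject H0.


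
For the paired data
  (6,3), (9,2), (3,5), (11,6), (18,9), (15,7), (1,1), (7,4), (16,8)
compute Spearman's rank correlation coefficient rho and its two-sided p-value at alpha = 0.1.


Step 1: Rank x and y separately (midranks; no ties here).
rank(x): 6->3, 9->5, 3->2, 11->6, 18->9, 15->7, 1->1, 7->4, 16->8
rank(y): 3->3, 2->2, 5->5, 6->6, 9->9, 7->7, 1->1, 4->4, 8->8
Step 2: d_i = R_x(i) - R_y(i); compute d_i^2.
  (3-3)^2=0, (5-2)^2=9, (2-5)^2=9, (6-6)^2=0, (9-9)^2=0, (7-7)^2=0, (1-1)^2=0, (4-4)^2=0, (8-8)^2=0
sum(d^2) = 18.
Step 3: rho = 1 - 6*18 / (9*(9^2 - 1)) = 1 - 108/720 = 0.850000.
Step 4: Under H0, t = rho * sqrt((n-2)/(1-rho^2)) = 4.2691 ~ t(7).
Step 5: Two-sided p-value from the t-distribution with 7 df = 0.003705.
Step 6: alpha = 0.1. reject H0.

rho = 0.8500, p = 0.003705, reject H0 at alpha = 0.1.


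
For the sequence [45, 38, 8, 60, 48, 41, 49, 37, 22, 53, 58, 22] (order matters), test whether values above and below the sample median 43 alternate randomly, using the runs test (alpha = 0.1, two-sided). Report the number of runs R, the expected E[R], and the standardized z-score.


Step 1: Compute median = 43; label A = above, B = below.
Labels in order: ABBAABABBAAB  (n_A = 6, n_B = 6)
Step 2: Count runs R = 8.
Step 3: Under H0 (random ordering), E[R] = 2*n_A*n_B/(n_A+n_B) + 1 = 2*6*6/12 + 1 = 7.0000.
        Var[R] = 2*n_A*n_B*(2*n_A*n_B - n_A - n_B) / ((n_A+n_B)^2 * (n_A+n_B-1)) = 4320/1584 = 2.7273.
        SD[R] = 1.6514.
Step 4: Continuity-corrected z = (R - 0.5 - E[R]) / SD[R] = (8 - 0.5 - 7.0000) / 1.6514 = 0.3028.
Step 5: Two-sided p-value via normal approximation = 2*(1 - Phi(|z|)) = 0.762069.
Step 6: alpha = 0.1. fail to reject H0.

R = 8, z = 0.3028, p = 0.762069, fail to reject H0.
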